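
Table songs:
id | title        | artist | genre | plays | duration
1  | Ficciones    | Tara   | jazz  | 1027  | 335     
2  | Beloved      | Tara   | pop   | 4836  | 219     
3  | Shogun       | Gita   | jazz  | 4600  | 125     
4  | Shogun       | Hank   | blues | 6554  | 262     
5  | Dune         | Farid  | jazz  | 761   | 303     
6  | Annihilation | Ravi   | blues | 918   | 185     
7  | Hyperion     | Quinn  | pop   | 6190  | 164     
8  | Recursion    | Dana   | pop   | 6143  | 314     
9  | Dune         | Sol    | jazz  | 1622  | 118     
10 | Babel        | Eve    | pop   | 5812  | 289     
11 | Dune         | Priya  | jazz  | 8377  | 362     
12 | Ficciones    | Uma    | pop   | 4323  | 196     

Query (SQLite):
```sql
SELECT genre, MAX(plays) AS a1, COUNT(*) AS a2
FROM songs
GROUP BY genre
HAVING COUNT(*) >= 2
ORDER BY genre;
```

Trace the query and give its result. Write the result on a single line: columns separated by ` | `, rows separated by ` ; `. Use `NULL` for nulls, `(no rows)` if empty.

Group songs by genre.
Per group compute: MAX(plays), COUNT(*).
HAVING: drop groups with fewer than 2 rows.
  blues: ids {4, 6} → MAX(plays)=6554, COUNT(*)=2
  jazz: ids {1, 3, 5, 9, 11} → MAX(plays)=8377, COUNT(*)=5
  pop: ids {2, 7, 8, 10, 12} → MAX(plays)=6190, COUNT(*)=5

blues | 6554 | 2 ; jazz | 8377 | 5 ; pop | 6190 | 5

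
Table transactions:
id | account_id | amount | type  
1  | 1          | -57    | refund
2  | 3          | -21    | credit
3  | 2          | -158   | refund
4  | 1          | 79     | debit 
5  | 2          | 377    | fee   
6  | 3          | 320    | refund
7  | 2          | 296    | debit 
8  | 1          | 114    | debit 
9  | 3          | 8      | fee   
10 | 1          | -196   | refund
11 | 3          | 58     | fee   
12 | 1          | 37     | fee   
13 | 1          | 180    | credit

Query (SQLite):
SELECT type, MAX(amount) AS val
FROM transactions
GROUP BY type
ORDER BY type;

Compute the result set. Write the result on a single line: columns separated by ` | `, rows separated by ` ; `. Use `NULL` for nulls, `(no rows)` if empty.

Partition transactions by type; compute MAX(amount) within each group.
  credit: ids {2, 13} → MAX(amount)=180
  debit: ids {4, 7, 8} → MAX(amount)=296
  fee: ids {5, 9, 11, 12} → MAX(amount)=377
  refund: ids {1, 3, 6, 10} → MAX(amount)=320

credit | 180 ; debit | 296 ; fee | 377 ; refund | 320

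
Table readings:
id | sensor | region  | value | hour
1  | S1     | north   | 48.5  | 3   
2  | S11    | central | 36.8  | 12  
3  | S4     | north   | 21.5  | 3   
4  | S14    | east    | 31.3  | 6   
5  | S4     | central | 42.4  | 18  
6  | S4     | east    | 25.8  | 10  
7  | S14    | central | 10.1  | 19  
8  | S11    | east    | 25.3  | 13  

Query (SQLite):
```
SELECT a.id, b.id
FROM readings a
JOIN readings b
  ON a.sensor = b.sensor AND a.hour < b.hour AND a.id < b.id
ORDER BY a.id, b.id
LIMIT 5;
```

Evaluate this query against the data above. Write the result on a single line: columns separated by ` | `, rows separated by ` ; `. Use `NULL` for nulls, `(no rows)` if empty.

Pairs (a,b) with same sensor, a.hour < b.hour, a.id < b.id.
sensor groups: S1:{1} S11:{2,8} S14:{4,7} S4:{3,5,6}
Ordered by (a.id, b.id); first 5.

2 | 8 ; 3 | 5 ; 3 | 6 ; 4 | 7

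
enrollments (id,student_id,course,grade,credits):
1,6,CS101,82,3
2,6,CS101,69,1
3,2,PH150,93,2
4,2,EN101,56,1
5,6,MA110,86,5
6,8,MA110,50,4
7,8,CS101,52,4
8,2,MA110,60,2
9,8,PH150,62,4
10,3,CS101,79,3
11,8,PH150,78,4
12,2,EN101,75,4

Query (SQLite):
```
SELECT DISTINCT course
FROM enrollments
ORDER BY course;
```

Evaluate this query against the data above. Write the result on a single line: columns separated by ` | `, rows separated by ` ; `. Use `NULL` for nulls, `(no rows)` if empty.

Collect distinct course values from enrollments.

CS101 ; EN101 ; MA110 ; PH150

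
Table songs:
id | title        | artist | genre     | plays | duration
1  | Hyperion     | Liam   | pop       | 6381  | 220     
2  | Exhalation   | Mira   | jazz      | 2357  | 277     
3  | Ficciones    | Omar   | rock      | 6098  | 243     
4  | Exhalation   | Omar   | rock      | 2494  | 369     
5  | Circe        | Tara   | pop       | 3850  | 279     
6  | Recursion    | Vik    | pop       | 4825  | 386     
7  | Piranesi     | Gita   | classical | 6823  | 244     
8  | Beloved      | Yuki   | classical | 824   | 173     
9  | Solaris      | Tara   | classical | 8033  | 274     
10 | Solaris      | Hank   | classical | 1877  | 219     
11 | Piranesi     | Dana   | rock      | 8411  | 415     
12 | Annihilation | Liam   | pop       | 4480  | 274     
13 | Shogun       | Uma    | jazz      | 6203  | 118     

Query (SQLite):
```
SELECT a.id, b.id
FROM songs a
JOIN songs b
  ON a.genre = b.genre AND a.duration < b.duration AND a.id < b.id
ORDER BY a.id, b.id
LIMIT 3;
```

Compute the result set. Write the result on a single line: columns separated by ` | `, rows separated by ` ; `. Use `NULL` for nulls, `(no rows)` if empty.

1 | 5 ; 1 | 6 ; 1 | 12

Pairs (a,b) with same genre, a.duration < b.duration, a.id < b.id.
genre groups: classical:{7,8,9,10} jazz:{2,13} pop:{1,5,6,12} rock:{3,4,11}
Ordered by (a.id, b.id); first 3.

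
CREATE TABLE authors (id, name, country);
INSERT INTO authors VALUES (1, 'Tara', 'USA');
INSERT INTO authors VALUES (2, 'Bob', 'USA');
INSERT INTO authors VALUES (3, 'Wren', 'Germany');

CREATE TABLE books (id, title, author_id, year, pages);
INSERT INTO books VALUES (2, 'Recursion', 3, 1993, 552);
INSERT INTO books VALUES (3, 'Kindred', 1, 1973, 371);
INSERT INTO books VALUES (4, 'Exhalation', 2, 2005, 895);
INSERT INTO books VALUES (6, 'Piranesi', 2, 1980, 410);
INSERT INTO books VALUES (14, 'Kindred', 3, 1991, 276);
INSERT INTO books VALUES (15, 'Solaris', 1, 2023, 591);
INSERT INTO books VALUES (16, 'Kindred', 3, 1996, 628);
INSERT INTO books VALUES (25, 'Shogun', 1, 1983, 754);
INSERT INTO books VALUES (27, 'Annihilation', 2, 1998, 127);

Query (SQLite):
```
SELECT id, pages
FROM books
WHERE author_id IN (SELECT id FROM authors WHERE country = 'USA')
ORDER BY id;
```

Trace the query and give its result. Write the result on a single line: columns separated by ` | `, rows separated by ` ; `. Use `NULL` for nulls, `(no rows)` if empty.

Inner query: authors.id where country = 'USA'.
Outer: keep books rows whose author_id is in that set.
Inner query → {1, 2}

3 | 371 ; 4 | 895 ; 6 | 410 ; 15 | 591 ; 25 | 754 ; 27 | 127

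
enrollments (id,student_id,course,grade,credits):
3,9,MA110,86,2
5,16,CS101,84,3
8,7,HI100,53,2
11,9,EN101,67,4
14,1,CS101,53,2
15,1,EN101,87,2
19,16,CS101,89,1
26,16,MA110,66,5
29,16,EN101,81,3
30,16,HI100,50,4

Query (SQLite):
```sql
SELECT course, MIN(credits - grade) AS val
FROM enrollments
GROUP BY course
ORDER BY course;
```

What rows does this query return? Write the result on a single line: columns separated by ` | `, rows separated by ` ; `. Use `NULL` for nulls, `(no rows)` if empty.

For each row compute credits - grade.
Group by course; take MIN of the expression per group.
  CS101: ids {5, 14, 19} → MIN(credits - grade)=-88
  EN101: ids {11, 15, 29} → MIN(credits - grade)=-85
  HI100: ids {8, 30} → MIN(credits - grade)=-51
  MA110: ids {3, 26} → MIN(credits - grade)=-84

CS101 | -88 ; EN101 | -85 ; HI100 | -51 ; MA110 | -84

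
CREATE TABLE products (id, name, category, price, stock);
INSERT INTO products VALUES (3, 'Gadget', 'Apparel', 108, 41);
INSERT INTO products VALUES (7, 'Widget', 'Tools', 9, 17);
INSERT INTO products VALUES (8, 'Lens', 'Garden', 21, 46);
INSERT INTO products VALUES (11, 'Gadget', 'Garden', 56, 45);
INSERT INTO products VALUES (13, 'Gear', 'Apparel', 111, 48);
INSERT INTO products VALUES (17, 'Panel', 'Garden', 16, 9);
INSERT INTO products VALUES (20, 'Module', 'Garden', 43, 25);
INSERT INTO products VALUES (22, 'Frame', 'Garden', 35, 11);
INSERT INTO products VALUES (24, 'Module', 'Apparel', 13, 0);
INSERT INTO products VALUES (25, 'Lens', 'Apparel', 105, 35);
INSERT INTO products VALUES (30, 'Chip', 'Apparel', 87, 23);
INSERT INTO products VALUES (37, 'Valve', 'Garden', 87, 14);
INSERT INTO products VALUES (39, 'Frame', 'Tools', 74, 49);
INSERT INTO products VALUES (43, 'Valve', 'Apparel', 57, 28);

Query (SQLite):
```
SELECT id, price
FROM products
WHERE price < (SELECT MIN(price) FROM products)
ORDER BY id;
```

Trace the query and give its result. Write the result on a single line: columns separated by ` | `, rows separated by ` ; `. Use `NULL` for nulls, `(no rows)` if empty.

(no rows)

Scalar subquery: MIN(price) over all products rows = 9.
Keep rows where price < that value.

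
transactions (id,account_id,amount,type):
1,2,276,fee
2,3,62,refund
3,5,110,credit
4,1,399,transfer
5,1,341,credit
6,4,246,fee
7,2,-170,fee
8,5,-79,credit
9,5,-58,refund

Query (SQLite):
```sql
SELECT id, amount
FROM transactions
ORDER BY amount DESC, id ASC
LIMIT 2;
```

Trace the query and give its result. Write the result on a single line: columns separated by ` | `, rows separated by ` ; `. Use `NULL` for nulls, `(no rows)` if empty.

4 | 399 ; 5 | 341

Sort by amount desc, tiebreak id asc: (399, id=4), (341, id=5), (276, id=1), (246, id=6), (110, id=3) …. Take first 2.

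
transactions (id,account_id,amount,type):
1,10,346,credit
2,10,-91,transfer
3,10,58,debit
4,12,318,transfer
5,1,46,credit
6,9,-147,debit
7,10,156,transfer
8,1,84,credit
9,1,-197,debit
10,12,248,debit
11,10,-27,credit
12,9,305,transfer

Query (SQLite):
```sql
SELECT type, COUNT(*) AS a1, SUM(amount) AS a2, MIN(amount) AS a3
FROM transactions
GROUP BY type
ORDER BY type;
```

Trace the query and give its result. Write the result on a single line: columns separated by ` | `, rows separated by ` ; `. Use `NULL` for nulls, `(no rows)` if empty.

Group transactions by type.
Per group compute: COUNT(*), SUM(amount), MIN(amount).
  credit: ids {1, 5, 8, 11} → COUNT(*)=4, SUM(amount)=449, MIN(amount)=-27
  debit: ids {3, 6, 9, 10} → COUNT(*)=4, SUM(amount)=-38, MIN(amount)=-197
  transfer: ids {2, 4, 7, 12} → COUNT(*)=4, SUM(amount)=688, MIN(amount)=-91

credit | 4 | 449 | -27 ; debit | 4 | -38 | -197 ; transfer | 4 | 688 | -91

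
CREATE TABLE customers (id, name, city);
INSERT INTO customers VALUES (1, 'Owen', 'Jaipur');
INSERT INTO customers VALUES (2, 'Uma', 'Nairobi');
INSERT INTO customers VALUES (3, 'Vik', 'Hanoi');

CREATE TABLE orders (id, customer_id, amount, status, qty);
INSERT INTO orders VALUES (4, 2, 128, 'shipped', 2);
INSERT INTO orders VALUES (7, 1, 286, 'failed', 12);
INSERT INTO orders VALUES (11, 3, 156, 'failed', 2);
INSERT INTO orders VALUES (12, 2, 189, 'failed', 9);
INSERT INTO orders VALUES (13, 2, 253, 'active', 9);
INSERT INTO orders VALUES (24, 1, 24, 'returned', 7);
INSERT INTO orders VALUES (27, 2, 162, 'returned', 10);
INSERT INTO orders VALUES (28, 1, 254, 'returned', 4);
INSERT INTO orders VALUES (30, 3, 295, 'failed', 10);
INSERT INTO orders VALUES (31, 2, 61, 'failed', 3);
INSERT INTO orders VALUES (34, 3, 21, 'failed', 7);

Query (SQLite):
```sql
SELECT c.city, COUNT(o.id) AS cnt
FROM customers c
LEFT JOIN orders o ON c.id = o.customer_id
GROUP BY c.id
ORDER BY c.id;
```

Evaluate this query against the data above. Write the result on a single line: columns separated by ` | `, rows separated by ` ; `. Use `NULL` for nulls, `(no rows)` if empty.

Jaipur | 3 ; Nairobi | 5 ; Hanoi | 3

LEFT JOIN keeps every customers row; unmatched ones get NULL for orders columns.
Group by customers.id and compute COUNT(o.id). COUNT(col) of an all-NULL group is 0.
  1: ids {7, 24, 28} → COUNT(o.id)=3
  2: ids {4, 12, 13, 27, 31} → COUNT(o.id)=5
  3: ids {11, 30, 34} → COUNT(o.id)=3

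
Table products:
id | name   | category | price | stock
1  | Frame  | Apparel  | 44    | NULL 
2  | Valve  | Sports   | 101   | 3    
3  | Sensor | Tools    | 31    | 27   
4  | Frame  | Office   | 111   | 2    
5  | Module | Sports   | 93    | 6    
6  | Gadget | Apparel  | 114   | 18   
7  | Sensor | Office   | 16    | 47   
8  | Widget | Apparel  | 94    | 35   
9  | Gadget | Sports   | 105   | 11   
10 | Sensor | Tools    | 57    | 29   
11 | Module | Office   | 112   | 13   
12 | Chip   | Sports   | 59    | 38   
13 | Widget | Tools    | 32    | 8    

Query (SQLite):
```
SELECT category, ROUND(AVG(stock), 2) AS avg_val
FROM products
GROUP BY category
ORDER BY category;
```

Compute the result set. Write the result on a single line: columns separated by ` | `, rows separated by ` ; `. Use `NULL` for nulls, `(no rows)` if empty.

Apparel | 26.5 ; Office | 20.67 ; Sports | 14.5 ; Tools | 21.33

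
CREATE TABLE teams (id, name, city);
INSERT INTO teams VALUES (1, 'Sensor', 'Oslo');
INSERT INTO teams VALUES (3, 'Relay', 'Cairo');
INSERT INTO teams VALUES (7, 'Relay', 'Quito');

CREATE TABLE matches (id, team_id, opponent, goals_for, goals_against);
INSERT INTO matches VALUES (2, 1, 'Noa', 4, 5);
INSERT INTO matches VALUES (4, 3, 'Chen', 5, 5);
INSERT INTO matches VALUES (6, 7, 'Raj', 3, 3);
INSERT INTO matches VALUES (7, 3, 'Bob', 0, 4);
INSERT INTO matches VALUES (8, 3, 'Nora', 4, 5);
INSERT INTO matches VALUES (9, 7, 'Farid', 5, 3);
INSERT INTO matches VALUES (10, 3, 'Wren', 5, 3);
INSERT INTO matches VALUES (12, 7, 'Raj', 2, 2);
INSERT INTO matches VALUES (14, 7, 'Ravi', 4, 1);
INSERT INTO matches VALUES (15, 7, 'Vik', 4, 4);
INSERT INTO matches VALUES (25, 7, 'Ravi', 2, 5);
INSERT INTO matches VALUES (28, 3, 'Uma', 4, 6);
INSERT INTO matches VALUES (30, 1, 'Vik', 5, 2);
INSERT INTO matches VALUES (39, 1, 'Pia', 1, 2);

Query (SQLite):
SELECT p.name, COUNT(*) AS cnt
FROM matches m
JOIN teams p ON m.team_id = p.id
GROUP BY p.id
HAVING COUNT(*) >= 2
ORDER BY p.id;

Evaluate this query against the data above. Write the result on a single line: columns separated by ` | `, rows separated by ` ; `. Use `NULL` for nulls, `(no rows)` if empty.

Sensor | 3 ; Relay | 5 ; Relay | 6

Join each matches row to its teams via team_id.
Group joined rows by teams.id; compute COUNT(*) per group.
HAVING: keep groups with count ≥ 2.
  1: ids {2, 30, 39} → COUNT(*)=3
  3: ids {4, 7, 8, 10, 28} → COUNT(*)=5
  7: ids {6, 9, 12, 14, 15, 25} → COUNT(*)=6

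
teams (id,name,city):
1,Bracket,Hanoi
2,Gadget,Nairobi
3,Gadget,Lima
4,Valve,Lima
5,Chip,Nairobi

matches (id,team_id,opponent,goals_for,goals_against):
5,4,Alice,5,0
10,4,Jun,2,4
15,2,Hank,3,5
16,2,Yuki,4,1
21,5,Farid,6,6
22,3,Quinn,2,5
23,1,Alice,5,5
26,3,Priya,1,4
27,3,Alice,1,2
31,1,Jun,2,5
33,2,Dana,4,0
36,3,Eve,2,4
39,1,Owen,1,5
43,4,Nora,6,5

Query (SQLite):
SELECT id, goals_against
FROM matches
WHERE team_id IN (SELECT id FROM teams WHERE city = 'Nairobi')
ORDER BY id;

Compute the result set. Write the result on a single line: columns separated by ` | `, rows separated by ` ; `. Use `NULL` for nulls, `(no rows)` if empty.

15 | 5 ; 16 | 1 ; 21 | 6 ; 33 | 0

Inner query: teams.id where city = 'Nairobi'.
Outer: keep matches rows whose team_id is in that set.
Inner query → {2, 5}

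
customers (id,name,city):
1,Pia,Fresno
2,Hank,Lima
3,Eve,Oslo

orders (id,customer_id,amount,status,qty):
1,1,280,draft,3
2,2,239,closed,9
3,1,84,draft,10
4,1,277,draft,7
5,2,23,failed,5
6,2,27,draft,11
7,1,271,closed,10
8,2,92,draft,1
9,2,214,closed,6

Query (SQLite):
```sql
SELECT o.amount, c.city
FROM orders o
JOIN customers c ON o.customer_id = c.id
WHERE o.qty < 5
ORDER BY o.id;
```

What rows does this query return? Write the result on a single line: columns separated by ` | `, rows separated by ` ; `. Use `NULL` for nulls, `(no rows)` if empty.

280 | Fresno ; 92 | Lima

Each orders row matches the customers row where customer_id = customers.id.
Then keep rows with o.qty < 5.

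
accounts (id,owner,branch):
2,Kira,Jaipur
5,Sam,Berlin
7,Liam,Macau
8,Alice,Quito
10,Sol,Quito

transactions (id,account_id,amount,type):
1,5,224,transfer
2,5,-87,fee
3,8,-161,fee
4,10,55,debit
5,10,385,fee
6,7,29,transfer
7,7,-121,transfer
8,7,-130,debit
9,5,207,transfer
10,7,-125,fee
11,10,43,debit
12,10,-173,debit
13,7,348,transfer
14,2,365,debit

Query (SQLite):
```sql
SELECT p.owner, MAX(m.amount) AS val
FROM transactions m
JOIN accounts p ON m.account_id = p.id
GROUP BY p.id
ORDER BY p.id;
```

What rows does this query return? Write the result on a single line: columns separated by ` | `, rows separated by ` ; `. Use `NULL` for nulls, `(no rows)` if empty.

Kira | 365 ; Sam | 224 ; Liam | 348 ; Alice | -161 ; Sol | 385

Join each transactions row to its accounts via account_id.
Group joined rows by accounts.id; compute MAX(m.amount) per group.
  2: ids {14} → MAX(m.amount)=365
  5: ids {1, 2, 9} → MAX(m.amount)=224
  7: ids {6, 7, 8, 10, 13} → MAX(m.amount)=348
  8: ids {3} → MAX(m.amount)=-161
  10: ids {4, 5, 11, 12} → MAX(m.amount)=385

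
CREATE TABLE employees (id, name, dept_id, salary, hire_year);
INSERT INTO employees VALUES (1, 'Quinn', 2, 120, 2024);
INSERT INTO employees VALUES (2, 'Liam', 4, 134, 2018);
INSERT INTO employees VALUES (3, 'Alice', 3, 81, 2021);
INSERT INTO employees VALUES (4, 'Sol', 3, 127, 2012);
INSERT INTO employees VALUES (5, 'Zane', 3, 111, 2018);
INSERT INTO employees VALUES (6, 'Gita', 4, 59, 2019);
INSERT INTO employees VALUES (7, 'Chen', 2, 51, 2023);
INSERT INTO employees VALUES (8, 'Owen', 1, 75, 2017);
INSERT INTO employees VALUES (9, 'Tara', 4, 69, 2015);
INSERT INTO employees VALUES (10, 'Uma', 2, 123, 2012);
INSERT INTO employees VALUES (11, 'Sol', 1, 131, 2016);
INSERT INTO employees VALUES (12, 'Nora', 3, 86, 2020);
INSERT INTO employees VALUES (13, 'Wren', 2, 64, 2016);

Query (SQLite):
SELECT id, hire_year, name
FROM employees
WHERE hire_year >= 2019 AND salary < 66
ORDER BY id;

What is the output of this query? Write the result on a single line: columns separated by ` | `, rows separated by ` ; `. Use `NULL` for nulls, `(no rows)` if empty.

6 | 2019 | Gita ; 7 | 2023 | Chen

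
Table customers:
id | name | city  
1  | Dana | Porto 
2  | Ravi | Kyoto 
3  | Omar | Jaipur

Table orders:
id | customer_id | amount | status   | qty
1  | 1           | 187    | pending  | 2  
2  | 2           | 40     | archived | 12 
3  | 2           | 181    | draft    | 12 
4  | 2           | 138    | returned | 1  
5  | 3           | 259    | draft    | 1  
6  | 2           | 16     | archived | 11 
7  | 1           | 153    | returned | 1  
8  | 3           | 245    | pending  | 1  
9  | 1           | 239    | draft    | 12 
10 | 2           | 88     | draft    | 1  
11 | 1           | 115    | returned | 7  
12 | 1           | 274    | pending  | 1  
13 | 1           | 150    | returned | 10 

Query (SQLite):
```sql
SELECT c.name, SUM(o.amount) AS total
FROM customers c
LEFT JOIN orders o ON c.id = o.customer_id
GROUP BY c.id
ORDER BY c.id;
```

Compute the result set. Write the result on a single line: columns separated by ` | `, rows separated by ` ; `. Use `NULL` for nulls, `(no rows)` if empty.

LEFT JOIN keeps every customers row; unmatched ones get NULL for orders columns.
Group by customers.id and compute SUM(o.amount). SUM over an all-NULL group is NULL.
  1: ids {1, 7, 9, 11, 12, 13} → SUM(o.amount)=1118
  2: ids {2, 3, 4, 6, 10} → SUM(o.amount)=463
  3: ids {5, 8} → SUM(o.amount)=504

Dana | 1118 ; Ravi | 463 ; Omar | 504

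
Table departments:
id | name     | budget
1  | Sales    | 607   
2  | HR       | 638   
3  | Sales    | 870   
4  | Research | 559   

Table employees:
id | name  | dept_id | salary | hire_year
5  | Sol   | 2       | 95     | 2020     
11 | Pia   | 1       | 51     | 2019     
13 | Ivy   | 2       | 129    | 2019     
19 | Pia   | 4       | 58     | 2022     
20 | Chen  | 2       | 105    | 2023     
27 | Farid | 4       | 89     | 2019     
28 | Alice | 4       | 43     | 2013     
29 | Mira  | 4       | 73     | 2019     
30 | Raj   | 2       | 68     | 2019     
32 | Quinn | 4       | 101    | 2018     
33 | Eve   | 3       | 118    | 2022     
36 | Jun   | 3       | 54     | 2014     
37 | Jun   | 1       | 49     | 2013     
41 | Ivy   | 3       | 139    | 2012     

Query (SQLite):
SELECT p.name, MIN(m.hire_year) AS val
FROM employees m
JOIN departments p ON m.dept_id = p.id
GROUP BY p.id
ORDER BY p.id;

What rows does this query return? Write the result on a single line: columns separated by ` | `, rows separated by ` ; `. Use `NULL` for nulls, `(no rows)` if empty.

Join each employees row to its departments via dept_id.
Group joined rows by departments.id; compute MIN(m.hire_year) per group.
  1: ids {11, 37} → MIN(m.hire_year)=2013
  2: ids {5, 13, 20, 30} → MIN(m.hire_year)=2019
  3: ids {33, 36, 41} → MIN(m.hire_year)=2012
  4: ids {19, 27, 28, 29, 32} → MIN(m.hire_year)=2013

Sales | 2013 ; HR | 2019 ; Sales | 2012 ; Research | 2013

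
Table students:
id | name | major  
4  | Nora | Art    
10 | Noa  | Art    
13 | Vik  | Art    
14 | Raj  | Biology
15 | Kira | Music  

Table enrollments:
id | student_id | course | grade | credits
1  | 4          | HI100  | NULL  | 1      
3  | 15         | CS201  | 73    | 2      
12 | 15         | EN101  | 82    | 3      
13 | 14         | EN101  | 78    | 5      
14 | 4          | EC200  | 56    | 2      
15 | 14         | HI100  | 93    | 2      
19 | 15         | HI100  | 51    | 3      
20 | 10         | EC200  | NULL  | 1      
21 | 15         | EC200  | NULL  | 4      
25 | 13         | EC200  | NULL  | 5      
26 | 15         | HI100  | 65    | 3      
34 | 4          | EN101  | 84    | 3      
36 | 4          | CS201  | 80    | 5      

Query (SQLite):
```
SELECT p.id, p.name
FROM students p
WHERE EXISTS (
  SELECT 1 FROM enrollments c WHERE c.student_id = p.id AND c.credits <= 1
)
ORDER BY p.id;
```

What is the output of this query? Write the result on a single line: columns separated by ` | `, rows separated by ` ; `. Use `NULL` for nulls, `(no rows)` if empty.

4 | Nora ; 10 | Noa

For each students row, check whether any enrollments with matching student_id has credits <= 1.
Keep rows where that is true.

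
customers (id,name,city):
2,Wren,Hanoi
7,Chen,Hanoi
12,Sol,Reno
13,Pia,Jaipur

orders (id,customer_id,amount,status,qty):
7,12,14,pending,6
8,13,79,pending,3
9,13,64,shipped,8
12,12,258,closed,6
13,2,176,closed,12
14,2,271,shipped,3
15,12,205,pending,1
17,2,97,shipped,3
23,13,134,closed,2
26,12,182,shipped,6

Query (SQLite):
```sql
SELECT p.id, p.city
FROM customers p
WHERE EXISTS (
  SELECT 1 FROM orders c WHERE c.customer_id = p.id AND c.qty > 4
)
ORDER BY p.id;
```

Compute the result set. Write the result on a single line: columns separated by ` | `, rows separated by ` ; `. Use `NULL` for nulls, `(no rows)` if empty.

For each customers row, check whether any orders with matching customer_id has qty > 4.
Keep rows where that is true.

2 | Hanoi ; 12 | Reno ; 13 | Jaipur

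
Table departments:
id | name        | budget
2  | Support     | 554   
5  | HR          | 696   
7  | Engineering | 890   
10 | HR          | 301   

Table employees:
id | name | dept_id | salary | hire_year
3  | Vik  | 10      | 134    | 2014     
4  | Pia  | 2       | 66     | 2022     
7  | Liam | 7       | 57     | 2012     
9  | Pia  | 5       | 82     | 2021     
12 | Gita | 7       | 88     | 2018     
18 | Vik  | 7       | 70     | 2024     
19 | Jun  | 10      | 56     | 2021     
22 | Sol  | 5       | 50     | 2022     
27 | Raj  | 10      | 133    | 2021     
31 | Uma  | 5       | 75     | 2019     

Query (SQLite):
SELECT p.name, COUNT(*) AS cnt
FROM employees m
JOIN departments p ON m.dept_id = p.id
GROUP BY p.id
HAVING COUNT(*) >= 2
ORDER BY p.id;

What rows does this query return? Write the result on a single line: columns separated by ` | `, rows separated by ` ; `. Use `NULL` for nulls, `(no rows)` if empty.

Join each employees row to its departments via dept_id.
Group joined rows by departments.id; compute COUNT(*) per group.
HAVING: keep groups with count ≥ 2.
  2: ids {4} → COUNT(*)=1
  5: ids {9, 22, 31} → COUNT(*)=3
  7: ids {7, 12, 18} → COUNT(*)=3
  10: ids {3, 19, 27} → COUNT(*)=3

HR | 3 ; Engineering | 3 ; HR | 3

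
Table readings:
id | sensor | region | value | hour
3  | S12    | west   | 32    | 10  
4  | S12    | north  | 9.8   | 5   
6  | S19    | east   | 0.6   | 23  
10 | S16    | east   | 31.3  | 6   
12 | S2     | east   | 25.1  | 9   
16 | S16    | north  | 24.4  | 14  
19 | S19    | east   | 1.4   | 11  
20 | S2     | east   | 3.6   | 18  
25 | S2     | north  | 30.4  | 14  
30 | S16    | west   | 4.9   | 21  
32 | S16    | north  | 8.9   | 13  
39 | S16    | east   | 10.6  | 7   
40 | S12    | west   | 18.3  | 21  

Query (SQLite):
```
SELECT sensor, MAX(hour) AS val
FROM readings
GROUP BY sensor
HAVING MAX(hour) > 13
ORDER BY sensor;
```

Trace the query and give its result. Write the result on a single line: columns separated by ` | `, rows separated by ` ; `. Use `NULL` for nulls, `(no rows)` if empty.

S12 | 21 ; S16 | 21 ; S19 | 23 ; S2 | 18

Partition readings by sensor; compute MAX(hour) within each group.
HAVING: keep groups where MAX(hour) > 13.
  S12: ids {3, 4, 40} → MAX(hour)=21
  S16: ids {10, 16, 30, 32, 39} → MAX(hour)=21
  S19: ids {6, 19} → MAX(hour)=23
  S2: ids {12, 20, 25} → MAX(hour)=18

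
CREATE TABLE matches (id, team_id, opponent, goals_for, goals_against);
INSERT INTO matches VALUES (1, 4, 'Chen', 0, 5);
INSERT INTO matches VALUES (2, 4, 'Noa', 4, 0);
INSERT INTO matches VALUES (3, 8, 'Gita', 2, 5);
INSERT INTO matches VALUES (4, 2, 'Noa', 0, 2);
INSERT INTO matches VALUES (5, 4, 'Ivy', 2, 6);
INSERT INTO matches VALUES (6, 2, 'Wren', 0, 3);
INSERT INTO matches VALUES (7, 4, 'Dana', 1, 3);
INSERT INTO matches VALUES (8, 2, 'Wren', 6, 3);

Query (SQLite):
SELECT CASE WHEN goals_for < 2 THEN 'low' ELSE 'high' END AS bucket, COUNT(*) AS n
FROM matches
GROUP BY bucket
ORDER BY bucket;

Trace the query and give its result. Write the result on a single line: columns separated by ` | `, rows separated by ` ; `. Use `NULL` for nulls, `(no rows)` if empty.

high | 4 ; low | 4

Bucket rows by goals_for < 2 → 'low' else 'high'; count each bucket.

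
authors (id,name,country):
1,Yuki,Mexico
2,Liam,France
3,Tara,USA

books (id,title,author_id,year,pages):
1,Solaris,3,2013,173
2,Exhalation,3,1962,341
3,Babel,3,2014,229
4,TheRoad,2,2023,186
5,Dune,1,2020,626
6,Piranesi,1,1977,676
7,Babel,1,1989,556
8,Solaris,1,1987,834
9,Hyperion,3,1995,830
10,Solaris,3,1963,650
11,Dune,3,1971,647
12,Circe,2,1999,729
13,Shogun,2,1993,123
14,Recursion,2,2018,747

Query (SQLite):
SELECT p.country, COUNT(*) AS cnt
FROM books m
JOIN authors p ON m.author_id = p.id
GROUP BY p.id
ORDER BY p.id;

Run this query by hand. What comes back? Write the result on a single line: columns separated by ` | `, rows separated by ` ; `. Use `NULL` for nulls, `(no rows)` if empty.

Mexico | 4 ; France | 4 ; USA | 6

Join each books row to its authors via author_id.
Group joined rows by authors.id; compute COUNT(*) per group.
  1: ids {5, 6, 7, 8} → COUNT(*)=4
  2: ids {4, 12, 13, 14} → COUNT(*)=4
  3: ids {1, 2, 3, 9, 10, 11} → COUNT(*)=6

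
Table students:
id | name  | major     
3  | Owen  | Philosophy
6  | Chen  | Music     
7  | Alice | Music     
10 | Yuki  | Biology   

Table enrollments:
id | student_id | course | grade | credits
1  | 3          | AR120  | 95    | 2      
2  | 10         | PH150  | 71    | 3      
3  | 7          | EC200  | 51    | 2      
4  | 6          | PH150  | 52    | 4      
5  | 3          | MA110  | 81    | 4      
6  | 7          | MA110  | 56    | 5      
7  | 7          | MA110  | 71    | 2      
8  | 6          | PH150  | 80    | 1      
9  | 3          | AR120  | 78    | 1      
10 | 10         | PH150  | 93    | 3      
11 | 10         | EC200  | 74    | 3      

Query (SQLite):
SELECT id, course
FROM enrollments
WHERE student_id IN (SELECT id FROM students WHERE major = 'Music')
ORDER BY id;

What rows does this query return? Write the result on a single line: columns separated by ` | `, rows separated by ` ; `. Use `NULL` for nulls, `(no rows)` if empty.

3 | EC200 ; 4 | PH150 ; 6 | MA110 ; 7 | MA110 ; 8 | PH150

Inner query: students.id where major = 'Music'.
Outer: keep enrollments rows whose student_id is in that set.
Inner query → {6, 7}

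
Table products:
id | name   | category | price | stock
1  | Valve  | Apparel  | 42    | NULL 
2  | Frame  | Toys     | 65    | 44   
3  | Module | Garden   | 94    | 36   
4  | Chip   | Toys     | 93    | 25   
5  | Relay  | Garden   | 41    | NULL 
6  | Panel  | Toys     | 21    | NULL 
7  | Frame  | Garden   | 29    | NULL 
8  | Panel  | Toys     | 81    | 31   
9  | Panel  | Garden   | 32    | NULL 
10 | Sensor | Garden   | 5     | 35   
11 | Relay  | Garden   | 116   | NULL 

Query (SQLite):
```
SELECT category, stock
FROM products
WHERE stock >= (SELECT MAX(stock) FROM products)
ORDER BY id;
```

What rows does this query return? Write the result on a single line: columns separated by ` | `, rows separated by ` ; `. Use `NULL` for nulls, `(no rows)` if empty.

Scalar subquery: MAX(stock) over all products rows = 44.
Keep rows where stock >= that value.

Toys | 44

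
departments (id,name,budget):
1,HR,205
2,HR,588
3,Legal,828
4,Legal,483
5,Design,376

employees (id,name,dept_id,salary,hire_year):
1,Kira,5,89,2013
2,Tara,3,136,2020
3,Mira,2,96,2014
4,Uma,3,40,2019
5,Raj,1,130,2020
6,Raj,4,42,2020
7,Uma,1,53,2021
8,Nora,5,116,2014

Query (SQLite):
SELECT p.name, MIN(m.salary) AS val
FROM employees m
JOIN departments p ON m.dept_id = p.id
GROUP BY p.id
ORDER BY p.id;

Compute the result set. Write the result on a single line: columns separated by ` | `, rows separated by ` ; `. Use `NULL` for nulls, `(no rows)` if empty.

HR | 53 ; HR | 96 ; Legal | 40 ; Legal | 42 ; Design | 89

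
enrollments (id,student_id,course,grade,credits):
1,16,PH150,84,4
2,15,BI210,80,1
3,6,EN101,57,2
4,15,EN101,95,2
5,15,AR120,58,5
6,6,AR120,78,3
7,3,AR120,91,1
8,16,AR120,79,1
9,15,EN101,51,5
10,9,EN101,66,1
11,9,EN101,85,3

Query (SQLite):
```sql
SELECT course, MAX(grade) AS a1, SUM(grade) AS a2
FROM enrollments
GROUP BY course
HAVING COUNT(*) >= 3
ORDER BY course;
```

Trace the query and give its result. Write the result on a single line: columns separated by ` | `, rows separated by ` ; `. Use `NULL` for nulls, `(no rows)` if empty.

AR120 | 91 | 306 ; EN101 | 95 | 354

Group enrollments by course.
Per group compute: MAX(grade), SUM(grade).
HAVING: drop groups with fewer than 3 rows.
  AR120: ids {5, 6, 7, 8} → MAX(grade)=91, SUM(grade)=306
  BI210: ids {2} → MAX(grade)=80, SUM(grade)=80
  EN101: ids {3, 4, 9, 10, 11} → MAX(grade)=95, SUM(grade)=354
  PH150: ids {1} → MAX(grade)=84, SUM(grade)=84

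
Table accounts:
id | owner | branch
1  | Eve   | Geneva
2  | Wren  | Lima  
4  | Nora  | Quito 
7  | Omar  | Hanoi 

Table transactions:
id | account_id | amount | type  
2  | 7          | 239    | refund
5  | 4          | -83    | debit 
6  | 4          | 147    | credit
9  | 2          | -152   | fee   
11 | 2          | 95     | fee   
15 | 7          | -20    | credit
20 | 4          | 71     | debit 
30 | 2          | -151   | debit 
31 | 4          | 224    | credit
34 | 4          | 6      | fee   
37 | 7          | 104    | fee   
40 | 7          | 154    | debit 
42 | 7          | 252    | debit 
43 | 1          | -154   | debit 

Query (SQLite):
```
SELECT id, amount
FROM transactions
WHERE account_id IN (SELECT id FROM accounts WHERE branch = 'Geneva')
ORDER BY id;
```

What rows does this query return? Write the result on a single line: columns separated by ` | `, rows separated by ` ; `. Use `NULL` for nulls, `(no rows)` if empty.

43 | -154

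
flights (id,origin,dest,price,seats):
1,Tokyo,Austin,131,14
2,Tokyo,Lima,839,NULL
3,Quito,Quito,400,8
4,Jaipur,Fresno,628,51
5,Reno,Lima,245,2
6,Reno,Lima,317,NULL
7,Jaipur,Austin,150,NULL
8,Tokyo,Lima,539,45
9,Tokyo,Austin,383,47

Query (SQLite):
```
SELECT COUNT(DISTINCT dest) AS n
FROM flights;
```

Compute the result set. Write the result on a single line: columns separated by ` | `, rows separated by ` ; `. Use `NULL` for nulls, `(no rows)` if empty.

4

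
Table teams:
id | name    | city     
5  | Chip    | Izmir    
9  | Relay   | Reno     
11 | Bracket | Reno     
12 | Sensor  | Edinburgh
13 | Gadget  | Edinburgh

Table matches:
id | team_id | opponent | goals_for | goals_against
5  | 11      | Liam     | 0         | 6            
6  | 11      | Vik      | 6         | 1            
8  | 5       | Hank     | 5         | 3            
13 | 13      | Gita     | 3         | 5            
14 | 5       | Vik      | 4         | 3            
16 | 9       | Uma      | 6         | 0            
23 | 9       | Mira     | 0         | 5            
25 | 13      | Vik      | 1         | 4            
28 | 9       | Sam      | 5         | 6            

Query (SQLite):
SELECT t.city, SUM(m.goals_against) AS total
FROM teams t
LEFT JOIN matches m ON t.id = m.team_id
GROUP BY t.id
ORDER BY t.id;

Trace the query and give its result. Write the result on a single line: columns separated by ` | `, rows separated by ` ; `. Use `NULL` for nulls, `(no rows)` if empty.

LEFT JOIN keeps every teams row; unmatched ones get NULL for matches columns.
Group by teams.id and compute SUM(m.goals_against). SUM over an all-NULL group is NULL.
  5: ids {8, 14} → SUM(m.goals_against)=6
  9: ids {16, 23, 28} → SUM(m.goals_against)=11
  11: ids {5, 6} → SUM(m.goals_against)=7
  12: ids {—} → SUM(m.goals_against)=NULL
  13: ids {13, 25} → SUM(m.goals_against)=9

Izmir | 6 ; Reno | 11 ; Reno | 7 ; Edinburgh | NULL ; Edinburgh | 9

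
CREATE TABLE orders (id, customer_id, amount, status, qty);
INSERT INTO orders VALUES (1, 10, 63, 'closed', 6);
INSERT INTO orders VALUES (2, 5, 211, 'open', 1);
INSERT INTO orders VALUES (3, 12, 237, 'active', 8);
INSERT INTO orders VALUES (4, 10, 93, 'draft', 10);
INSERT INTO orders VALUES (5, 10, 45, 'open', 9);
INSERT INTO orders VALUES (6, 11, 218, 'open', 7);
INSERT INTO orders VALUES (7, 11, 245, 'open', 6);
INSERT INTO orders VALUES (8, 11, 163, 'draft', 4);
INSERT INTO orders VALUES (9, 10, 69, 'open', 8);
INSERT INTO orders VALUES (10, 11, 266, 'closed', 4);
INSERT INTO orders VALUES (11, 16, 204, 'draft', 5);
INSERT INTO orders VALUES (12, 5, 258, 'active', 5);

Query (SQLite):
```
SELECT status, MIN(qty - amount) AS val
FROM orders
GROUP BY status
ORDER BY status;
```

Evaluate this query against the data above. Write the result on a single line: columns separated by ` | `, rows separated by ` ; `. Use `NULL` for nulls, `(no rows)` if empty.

active | -253 ; closed | -262 ; draft | -199 ; open | -239

For each row compute qty - amount.
Group by status; take MIN of the expression per group.
  active: ids {3, 12} → MIN(qty - amount)=-253
  closed: ids {1, 10} → MIN(qty - amount)=-262
  draft: ids {4, 8, 11} → MIN(qty - amount)=-199
  open: ids {2, 5, 6, 7, 9} → MIN(qty - amount)=-239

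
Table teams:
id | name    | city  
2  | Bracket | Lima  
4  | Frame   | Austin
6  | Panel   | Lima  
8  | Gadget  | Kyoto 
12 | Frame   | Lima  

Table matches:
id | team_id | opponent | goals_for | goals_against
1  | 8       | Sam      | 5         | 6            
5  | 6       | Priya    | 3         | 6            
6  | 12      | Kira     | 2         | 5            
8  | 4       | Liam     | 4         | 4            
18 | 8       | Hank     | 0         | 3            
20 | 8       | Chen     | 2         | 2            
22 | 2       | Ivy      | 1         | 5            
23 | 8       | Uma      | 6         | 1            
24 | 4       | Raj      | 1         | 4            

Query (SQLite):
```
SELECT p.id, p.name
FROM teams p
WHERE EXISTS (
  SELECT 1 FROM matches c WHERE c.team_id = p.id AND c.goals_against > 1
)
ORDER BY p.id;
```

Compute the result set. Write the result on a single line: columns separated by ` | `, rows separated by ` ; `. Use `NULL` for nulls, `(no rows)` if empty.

2 | Bracket ; 4 | Frame ; 6 | Panel ; 8 | Gadget ; 12 | Frame

For each teams row, check whether any matches with matching team_id has goals_against > 1.
Keep rows where that is true.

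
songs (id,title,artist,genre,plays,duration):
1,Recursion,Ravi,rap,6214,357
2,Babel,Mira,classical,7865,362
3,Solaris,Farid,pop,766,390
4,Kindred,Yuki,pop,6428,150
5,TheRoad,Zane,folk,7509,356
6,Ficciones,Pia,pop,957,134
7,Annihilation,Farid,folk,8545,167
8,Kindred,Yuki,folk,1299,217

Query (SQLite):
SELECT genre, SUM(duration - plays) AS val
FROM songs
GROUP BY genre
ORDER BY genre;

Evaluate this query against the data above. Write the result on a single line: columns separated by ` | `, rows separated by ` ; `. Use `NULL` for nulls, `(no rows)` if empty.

classical | -7503 ; folk | -16613 ; pop | -7477 ; rap | -5857

For each row compute duration - plays.
Group by genre; take SUM of the expression per group.
  classical: ids {2} → SUM(duration - plays)=-7503
  folk: ids {5, 7, 8} → SUM(duration - plays)=-16613
  pop: ids {3, 4, 6} → SUM(duration - plays)=-7477
  rap: ids {1} → SUM(duration - plays)=-5857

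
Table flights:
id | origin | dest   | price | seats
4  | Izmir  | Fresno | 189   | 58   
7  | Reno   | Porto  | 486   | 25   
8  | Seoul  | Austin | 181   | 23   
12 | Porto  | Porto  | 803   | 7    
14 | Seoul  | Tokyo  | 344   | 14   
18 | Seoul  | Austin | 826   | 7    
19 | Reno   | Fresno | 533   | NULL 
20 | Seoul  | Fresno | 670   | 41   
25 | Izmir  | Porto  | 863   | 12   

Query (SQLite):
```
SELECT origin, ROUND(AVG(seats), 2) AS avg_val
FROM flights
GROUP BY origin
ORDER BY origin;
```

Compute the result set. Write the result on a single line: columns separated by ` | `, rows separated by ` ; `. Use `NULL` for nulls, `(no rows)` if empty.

Izmir | 35 ; Porto | 7 ; Reno | 25 ; Seoul | 21.25

Partition flights by origin; compute ROUND(AVG(seats), 2) within each group.
  Izmir: ids {4, 25} → ROUND(AVG(seats), 2)=35
  Porto: ids {12} → ROUND(AVG(seats), 2)=7
  Reno: ids {7, 19} → ROUND(AVG(seats), 2)=25
  Seoul: ids {8, 14, 18, 20} → ROUND(AVG(seats), 2)=21.25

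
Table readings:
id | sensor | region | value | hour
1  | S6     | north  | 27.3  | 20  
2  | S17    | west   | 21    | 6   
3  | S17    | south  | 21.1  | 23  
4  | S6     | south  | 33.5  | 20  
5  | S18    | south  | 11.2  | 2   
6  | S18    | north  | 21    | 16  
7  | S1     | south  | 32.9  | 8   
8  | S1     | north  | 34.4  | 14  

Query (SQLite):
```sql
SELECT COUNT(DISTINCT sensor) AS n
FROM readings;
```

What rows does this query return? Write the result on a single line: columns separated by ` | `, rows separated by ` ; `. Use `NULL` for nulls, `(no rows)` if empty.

Count distinct non-NULL sensor values.

4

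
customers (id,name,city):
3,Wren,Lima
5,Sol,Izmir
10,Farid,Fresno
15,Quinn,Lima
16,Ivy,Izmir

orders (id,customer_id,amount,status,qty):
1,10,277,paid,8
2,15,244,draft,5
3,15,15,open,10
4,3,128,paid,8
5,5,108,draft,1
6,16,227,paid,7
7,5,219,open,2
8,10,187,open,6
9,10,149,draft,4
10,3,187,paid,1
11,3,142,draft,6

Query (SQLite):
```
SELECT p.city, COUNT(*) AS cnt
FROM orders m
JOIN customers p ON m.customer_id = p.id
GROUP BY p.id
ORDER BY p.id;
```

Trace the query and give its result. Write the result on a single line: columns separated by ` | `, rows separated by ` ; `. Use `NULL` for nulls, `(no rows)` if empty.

Lima | 3 ; Izmir | 2 ; Fresno | 3 ; Lima | 2 ; Izmir | 1

Join each orders row to its customers via customer_id.
Group joined rows by customers.id; compute COUNT(*) per group.
  3: ids {4, 10, 11} → COUNT(*)=3
  5: ids {5, 7} → COUNT(*)=2
  10: ids {1, 8, 9} → COUNT(*)=3
  15: ids {2, 3} → COUNT(*)=2
  16: ids {6} → COUNT(*)=1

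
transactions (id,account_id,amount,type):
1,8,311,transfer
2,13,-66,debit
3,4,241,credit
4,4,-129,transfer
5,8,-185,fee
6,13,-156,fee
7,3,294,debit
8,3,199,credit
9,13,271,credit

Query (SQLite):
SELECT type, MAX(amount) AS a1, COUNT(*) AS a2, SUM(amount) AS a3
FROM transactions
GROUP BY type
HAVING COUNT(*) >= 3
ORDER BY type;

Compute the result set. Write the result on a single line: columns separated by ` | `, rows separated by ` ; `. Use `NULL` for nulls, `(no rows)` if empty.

credit | 271 | 3 | 711

Group transactions by type.
Per group compute: MAX(amount), COUNT(*), SUM(amount).
HAVING: drop groups with fewer than 3 rows.
  credit: ids {3, 8, 9} → MAX(amount)=271, COUNT(*)=3, SUM(amount)=711
  debit: ids {2, 7} → MAX(amount)=294, COUNT(*)=2, SUM(amount)=228
  fee: ids {5, 6} → MAX(amount)=-156, COUNT(*)=2, SUM(amount)=-341
  transfer: ids {1, 4} → MAX(amount)=311, COUNT(*)=2, SUM(amount)=182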